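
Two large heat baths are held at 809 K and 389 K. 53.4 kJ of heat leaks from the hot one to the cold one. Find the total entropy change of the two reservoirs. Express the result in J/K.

ΔS_total = 71.3 J/K

ΔS_hot = −Q/T_H = −53400/809 = -66.01 J/K and ΔS_cold = +Q/T_C = 53400/389 = 137.3 J/K.
ΔS_total = -66.01 + 137.3 = 71.3 J/K, positive as the second law requires.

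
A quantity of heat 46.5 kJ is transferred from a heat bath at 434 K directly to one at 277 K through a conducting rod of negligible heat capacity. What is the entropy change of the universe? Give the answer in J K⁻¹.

ΔS_hot = −Q/T_H = −46500/434 = -107.14 J/K and ΔS_cold = +Q/T_C = 46500/277 = 167.87 J/K.
ΔS_total = -107.14 + 167.87 = 60.7 J/K, positive as the second law requires.

ΔS_total = 60.7 J/K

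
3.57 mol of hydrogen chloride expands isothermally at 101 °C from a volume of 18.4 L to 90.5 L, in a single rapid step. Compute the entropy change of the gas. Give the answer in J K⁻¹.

Entropy is a state function, so ΔS_gas depends only on the end states.
For an isothermal ideal gas ΔS_gas = nR ln(V₂/V₁) = 3.57 × 8.314 × ln(90.5/18.4) = 47.3 J/K.

ΔS_gas = 47.3 J/K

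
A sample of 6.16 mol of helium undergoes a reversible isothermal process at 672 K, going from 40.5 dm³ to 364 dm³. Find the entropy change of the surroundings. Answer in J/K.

ΔS_surr = -112 J/K

For an isothermal ideal gas ΔS_gas = nR ln(V₂/V₁) = 6.16 × 8.314 × ln(364/40.5) = 112 J/K.
The process is reversible, so ΔS_surr = −ΔS_gas = -112 J/K and ΔS_universe = 0.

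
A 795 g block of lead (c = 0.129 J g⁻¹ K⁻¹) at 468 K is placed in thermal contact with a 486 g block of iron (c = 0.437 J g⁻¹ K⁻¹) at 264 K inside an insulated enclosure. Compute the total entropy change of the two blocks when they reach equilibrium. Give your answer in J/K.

Energy balance: T_f = (m₁c₁T₁ + m₂c₂T₂)/(m₁c₁ + m₂c₂) = 330.43 K.
ΔS₁ = m₁c₁ ln(T_f/T₁) = 102.555 × ln(330.43/468) = -35.7 J/K.
ΔS₂ = m₂c₂ ln(T_f/T₂) = 212.382 × ln(330.43/264) = 47.67 J/K.
ΔS_total = -35.7 + 47.67 = 12 J/K.

ΔS_total = 12 J/K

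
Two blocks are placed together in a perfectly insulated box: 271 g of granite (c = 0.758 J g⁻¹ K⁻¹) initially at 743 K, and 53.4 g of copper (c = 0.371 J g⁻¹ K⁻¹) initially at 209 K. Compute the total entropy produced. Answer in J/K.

Energy balance: T_f = (m₁c₁T₁ + m₂c₂T₂)/(m₁c₁ + m₂c₂) = 696.03 K.
ΔS₁ = m₁c₁ ln(T_f/T₁) = 205.418 × ln(696.03/743) = -13.41 J/K.
ΔS₂ = m₂c₂ ln(T_f/T₂) = 19.8114 × ln(696.03/209) = 23.83 J/K.
ΔS_total = -13.41 + 23.83 = 10.4 J/K.

ΔS_total = 10.4 J/K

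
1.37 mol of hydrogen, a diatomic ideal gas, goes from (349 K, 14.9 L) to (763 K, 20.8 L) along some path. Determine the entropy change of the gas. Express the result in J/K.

Entropy is a state function: ΔS = nC_V ln(T₂/T₁) + nR ln(V₂/V₁), with C_V = 5R/2 = 20.79 J mol⁻¹ K⁻¹ for a diatomic ideal gas.
ΔS = 1.37 × [20.79 × ln(763/349) + 8.314 × ln(20.8/14.9)] = 26.1 J/K.

ΔS = 26.1 J/K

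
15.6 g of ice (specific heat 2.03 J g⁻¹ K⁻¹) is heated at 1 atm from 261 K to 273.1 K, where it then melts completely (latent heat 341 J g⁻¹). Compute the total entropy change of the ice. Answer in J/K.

ΔS = 20.9 J/K

Warming step: ΔS₁ = m c ln(T_tr/T_i) = 15.6 × 2.03 × ln(273.1/261) = 1.435 J/K.
Phase change: ΔS₂ = +mL/T_tr = 15.6 × 341 / 273.1 = 19.48 J/K.
ΔS_total = (1.435) + (19.48) = 20.9 J/K.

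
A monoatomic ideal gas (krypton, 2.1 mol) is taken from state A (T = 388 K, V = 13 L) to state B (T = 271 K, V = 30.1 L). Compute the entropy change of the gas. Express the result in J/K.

ΔS = 5.26 J/K

Entropy is a state function: ΔS = nC_V ln(T₂/T₁) + nR ln(V₂/V₁), with C_V = 3R/2 = 12.47 J mol⁻¹ K⁻¹ for a monoatomic ideal gas.
ΔS = 2.1 × [12.47 × ln(271/388) + 8.314 × ln(30.1/13)] = 5.26 J/K.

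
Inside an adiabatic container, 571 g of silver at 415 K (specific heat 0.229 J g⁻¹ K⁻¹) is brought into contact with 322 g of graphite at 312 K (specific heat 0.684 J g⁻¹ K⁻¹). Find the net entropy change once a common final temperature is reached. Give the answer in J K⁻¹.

ΔS_total = 3.41 J/K

Energy balance: T_f = (m₁c₁T₁ + m₂c₂T₂)/(m₁c₁ + m₂c₂) = 350.37 K.
ΔS₁ = m₁c₁ ln(T_f/T₁) = 130.759 × ln(350.37/415) = -22.14 J/K.
ΔS₂ = m₂c₂ ln(T_f/T₂) = 220.248 × ln(350.37/312) = 25.55 J/K.
ΔS_total = -22.14 + 25.55 = 3.41 J/K.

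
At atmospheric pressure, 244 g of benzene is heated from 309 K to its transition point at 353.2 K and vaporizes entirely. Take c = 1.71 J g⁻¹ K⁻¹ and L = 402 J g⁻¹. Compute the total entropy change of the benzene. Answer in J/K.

Warming step: ΔS₁ = m c ln(T_tr/T_i) = 244 × 1.71 × ln(353.2/309) = 55.78 J/K.
Phase change: ΔS₂ = +mL/T_tr = 244 × 402 / 353.2 = 277.7 J/K.
ΔS_total = (55.78) + (277.7) = 333 J/K.

ΔS = 333 J/K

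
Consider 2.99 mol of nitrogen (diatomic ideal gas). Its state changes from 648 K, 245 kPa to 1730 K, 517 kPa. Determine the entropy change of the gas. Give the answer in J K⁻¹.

ΔS = 66.9 J/K

ΔS = nC_p ln(T₂/T₁) − nR ln(P₂/P₁), with C_p = 7R/2 = 29.1 J mol⁻¹ K⁻¹ for a diatomic ideal gas.
ΔS = 2.99 × [29.1 × ln(1730/648) − 8.314 × ln(517/245)] = 66.9 J/K.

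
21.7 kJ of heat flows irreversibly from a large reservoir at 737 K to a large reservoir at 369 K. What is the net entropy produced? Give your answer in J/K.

ΔS_total = 29.4 J/K

ΔS_hot = −Q/T_H = −21700/737 = -29.44 J/K and ΔS_cold = +Q/T_C = 21700/369 = 58.81 J/K.
ΔS_total = -29.44 + 58.81 = 29.4 J/K, positive as the second law requires.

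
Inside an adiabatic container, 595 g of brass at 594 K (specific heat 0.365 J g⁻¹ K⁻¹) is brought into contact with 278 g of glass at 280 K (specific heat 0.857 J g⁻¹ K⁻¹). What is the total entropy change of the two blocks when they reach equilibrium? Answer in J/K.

ΔS_total = 31.8 J/K

Energy balance: T_f = (m₁c₁T₁ + m₂c₂T₂)/(m₁c₁ + m₂c₂) = 429.74 K.
ΔS₁ = m₁c₁ ln(T_f/T₁) = 217.175 × ln(429.74/594) = -70.3 J/K.
ΔS₂ = m₂c₂ ln(T_f/T₂) = 238.246 × ln(429.74/280) = 102.1 J/K.
ΔS_total = -70.3 + 102.1 = 31.8 J/K.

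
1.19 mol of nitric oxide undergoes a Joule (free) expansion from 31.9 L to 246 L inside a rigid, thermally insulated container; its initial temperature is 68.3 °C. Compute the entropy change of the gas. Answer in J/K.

No heat is exchanged and no work is done, so the ideal-gas temperature stays constant.
Entropy is a state function; using a reversible isothermal path, ΔS_gas = nR ln(V₂/V₁) = 1.19 × 8.314 × ln(246/31.9) = 20.2 J/K.

ΔS_gas = 20.2 J/K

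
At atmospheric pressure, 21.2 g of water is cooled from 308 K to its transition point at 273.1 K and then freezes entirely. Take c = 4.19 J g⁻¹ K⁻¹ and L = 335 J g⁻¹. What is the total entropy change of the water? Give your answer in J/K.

ΔS = -36.7 J/K

Cooling step: ΔS₁ = m c ln(T_tr/T_i) = 21.2 × 4.19 × ln(273.1/308) = -10.68 J/K.
Phase change: ΔS₂ = −mL/T_tr = −21.2 × 335 / 273.1 = -26.01 J/K.
ΔS_total = (-10.68) + (-26.01) = -36.7 J/K.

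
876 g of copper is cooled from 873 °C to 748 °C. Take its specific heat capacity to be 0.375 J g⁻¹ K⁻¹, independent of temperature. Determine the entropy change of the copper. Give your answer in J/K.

ΔS = -37.9 J/K

In kelvin: T₁ = 1146.15 K, T₂ = 1021.15 K. ΔS = ∫dQ_rev/T = m c ln(T₂/T₁) = 876 × 0.375 × ln(1021.15/1146.15) = -37.9 J/K.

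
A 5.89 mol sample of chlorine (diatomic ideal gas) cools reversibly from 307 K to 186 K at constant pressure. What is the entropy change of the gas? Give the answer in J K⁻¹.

At constant pressure, ΔS = nC_p ln(T₂/T₁) with C_p = 7R/2 = 29.1 J mol⁻¹ K⁻¹.
ΔS = 5.89 × 29.1 × ln(186/307) = -85.9 J/K.

ΔS = -85.9 J/K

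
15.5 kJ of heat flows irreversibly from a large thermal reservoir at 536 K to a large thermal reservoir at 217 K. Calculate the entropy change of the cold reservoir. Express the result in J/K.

The cold reservoir gains heat Q, so ΔS_cold = +Q/T_C = 15500/217 = 71.4 J/K.

ΔS_cold = 71.4 J/K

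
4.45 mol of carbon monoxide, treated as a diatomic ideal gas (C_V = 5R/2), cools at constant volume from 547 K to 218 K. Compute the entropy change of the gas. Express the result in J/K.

At constant volume, ΔS = nC_V ln(T₂/T₁) with C_V = 5R/2 = 20.79 J mol⁻¹ K⁻¹.
ΔS = 4.45 × 20.79 × ln(218/547) = -85.1 J/K.

ΔS = -85.1 J/K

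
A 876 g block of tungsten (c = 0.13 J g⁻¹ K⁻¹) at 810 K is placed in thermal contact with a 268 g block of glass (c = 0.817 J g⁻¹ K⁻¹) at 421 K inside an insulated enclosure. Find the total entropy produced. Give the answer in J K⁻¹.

Energy balance: T_f = (m₁c₁T₁ + m₂c₂T₂)/(m₁c₁ + m₂c₂) = 554.1 K.
ΔS₁ = m₁c₁ ln(T_f/T₁) = 113.88 × ln(554.1/810) = -43.24 J/K.
ΔS₂ = m₂c₂ ln(T_f/T₂) = 218.956 × ln(554.1/421) = 60.15 J/K.
ΔS_total = -43.24 + 60.15 = 16.9 J/K.

ΔS_total = 16.9 J/K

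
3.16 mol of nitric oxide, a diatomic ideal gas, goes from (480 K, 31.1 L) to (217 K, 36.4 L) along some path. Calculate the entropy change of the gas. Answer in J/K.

Entropy is a state function: ΔS = nC_V ln(T₂/T₁) + nR ln(V₂/V₁), with C_V = 5R/2 = 20.79 J mol⁻¹ K⁻¹ for a diatomic ideal gas.
ΔS = 3.16 × [20.79 × ln(217/480) + 8.314 × ln(36.4/31.1)] = -48 J/K.

ΔS = -48 J/K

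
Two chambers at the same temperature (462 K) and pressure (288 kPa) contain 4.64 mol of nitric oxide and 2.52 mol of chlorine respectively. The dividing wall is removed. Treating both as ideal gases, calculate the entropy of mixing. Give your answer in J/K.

Mole fractions: x_A = 4.64/7.16 = 0.648, x_B = 0.352.
ΔS_mix = −R(n_A ln x_A + n_B ln x_B) = −8.314 × (4.64 ln 0.648 + 2.52 ln 0.352) = 38.6 J/K.

ΔS_mix = 38.6 J/K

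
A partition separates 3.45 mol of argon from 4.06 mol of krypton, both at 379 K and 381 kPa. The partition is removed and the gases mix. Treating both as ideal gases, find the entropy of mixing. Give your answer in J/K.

ΔS_mix = 43.1 J/K

Mole fractions: x_A = 3.45/7.51 = 0.459, x_B = 0.541.
ΔS_mix = −R(n_A ln x_A + n_B ln x_B) = −8.314 × (3.45 ln 0.459 + 4.06 ln 0.541) = 43.1 J/K.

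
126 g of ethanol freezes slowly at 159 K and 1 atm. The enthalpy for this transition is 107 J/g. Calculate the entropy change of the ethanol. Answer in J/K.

Heat released by the substance: Q = −mL = −126 × 107 = −13482 J.
At constant T, ΔS = Q_rev/T = −13482 / 159 = -84.8 J/K.

ΔS = -84.8 J/K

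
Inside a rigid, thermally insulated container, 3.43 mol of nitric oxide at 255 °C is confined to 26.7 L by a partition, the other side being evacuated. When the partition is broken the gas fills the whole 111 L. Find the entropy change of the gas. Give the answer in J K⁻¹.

ΔS_gas = 40.6 J/K

No heat is exchanged and no work is done, so the ideal-gas temperature stays constant.
Entropy is a state function; using a reversible isothermal path, ΔS_gas = nR ln(V₂/V₁) = 3.43 × 8.314 × ln(111/26.7) = 40.6 J/K.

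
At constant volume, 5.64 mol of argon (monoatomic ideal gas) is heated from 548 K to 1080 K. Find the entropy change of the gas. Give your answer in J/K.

ΔS = 47.7 J/K

At constant volume, ΔS = nC_V ln(T₂/T₁) with C_V = 3R/2 = 12.47 J mol⁻¹ K⁻¹.
ΔS = 5.64 × 12.47 × ln(1080/548) = 47.7 J/K.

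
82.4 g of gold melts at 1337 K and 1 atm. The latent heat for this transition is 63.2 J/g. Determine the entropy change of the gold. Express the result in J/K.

ΔS = 3.9 J/K

Heat absorbed by the substance: Q = mL = 82.4 × 63.2 = 5207.68 J.
At constant T, ΔS = Q_rev/T = 5207.68 / 1337 = 3.9 J/K.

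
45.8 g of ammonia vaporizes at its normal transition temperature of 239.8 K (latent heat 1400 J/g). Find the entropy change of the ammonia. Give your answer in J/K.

Heat absorbed by the substance: Q = mL = 45.8 × 1400 = 64120 J.
At constant T, ΔS = Q_rev/T = 64120 / 239.8 = 267 J/K.

ΔS = 267 J/K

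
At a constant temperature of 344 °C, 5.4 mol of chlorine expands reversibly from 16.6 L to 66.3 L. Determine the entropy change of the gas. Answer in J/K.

ΔS_gas = 62.2 J/K

For an isothermal ideal gas ΔS_gas = nR ln(V₂/V₁) = 5.4 × 8.314 × ln(66.3/16.6) = 62.2 J/K.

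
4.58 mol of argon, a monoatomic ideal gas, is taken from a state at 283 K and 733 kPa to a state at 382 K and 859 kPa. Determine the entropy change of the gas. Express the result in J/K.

ΔS = 22.5 J/K

ΔS = nC_p ln(T₂/T₁) − nR ln(P₂/P₁), with C_p = 5R/2 = 20.79 J mol⁻¹ K⁻¹ for a monoatomic ideal gas.
ΔS = 4.58 × [20.79 × ln(382/283) − 8.314 × ln(859/733)] = 22.5 J/K.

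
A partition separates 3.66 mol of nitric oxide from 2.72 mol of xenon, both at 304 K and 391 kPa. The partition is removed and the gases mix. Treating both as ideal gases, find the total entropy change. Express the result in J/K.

Mole fractions: x_A = 3.66/6.38 = 0.574, x_B = 0.426.
ΔS_mix = −R(n_A ln x_A + n_B ln x_B) = −8.314 × (3.66 ln 0.574 + 2.72 ln 0.426) = 36.2 J/K.

ΔS_mix = 36.2 J/K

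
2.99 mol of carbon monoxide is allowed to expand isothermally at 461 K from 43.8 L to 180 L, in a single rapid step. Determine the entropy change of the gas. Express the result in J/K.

ΔS_gas = 35.1 J/K

Entropy is a state function, so ΔS_gas depends only on the end states.
For an isothermal ideal gas ΔS_gas = nR ln(V₂/V₁) = 2.99 × 8.314 × ln(180/43.8) = 35.1 J/K.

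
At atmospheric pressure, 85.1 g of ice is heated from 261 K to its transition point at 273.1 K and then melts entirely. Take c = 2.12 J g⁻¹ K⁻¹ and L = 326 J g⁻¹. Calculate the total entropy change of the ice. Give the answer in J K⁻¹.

Warming step: ΔS₁ = m c ln(T_tr/T_i) = 85.1 × 2.12 × ln(273.1/261) = 8.176 J/K.
Phase change: ΔS₂ = +mL/T_tr = 85.1 × 326 / 273.1 = 101.6 J/K.
ΔS_total = (8.176) + (101.6) = 110 J/K.

ΔS = 110 J/K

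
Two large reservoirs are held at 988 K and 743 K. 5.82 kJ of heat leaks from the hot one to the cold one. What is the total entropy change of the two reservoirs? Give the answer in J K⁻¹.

ΔS_hot = −Q/T_H = −5820/988 = -5.891 J/K and ΔS_cold = +Q/T_C = 5820/743 = 7.833 J/K.
ΔS_total = -5.891 + 7.833 = 1.94 J/K, positive as the second law requires.

ΔS_total = 1.94 J/K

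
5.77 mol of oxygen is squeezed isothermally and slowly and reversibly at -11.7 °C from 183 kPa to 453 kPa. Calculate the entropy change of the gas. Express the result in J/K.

ΔS_gas = -43.5 J/K

For an isothermal ideal gas ΔS_gas = nR ln(P₁/P₂) = 5.77 × 8.314 × ln(183/453) = -43.5 J/K.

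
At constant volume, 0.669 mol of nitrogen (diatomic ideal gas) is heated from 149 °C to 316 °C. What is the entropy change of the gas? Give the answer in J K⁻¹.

In kelvin: T₁ = 422.15 K, T₂ = 589.15 K. At constant volume, ΔS = nC_V ln(T₂/T₁) with C_V = 5R/2 = 20.79 J mol⁻¹ K⁻¹.
ΔS = 0.669 × 20.79 × ln(589.15/422.15) = 4.63 J/K.

ΔS = 4.63 J/K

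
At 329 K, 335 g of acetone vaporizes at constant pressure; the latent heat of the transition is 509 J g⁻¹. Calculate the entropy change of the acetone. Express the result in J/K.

ΔS = 518 J/K

Heat absorbed by the substance: Q = mL = 335 × 509 = 170515 J.
At constant T, ΔS = Q_rev/T = 170515 / 329 = 518 J/K.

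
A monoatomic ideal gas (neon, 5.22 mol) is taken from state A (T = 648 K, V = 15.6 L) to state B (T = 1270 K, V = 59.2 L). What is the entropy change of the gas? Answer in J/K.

ΔS = 102 J/K

Entropy is a state function: ΔS = nC_V ln(T₂/T₁) + nR ln(V₂/V₁), with C_V = 3R/2 = 12.47 J mol⁻¹ K⁻¹ for a monoatomic ideal gas.
ΔS = 5.22 × [12.47 × ln(1270/648) + 8.314 × ln(59.2/15.6)] = 102 J/K.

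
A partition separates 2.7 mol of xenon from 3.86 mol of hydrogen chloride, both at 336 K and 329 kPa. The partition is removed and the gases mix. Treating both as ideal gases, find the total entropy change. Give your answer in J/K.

ΔS_mix = 36.9 J/K

Mole fractions: x_A = 2.7/6.56 = 0.412, x_B = 0.588.
ΔS_mix = −R(n_A ln x_A + n_B ln x_B) = −8.314 × (2.7 ln 0.412 + 3.86 ln 0.588) = 36.9 J/K.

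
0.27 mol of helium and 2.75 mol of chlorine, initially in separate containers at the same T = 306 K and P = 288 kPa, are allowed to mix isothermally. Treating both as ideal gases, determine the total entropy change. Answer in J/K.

Mole fractions: x_A = 0.27/3.02 = 0.0894, x_B = 0.911.
ΔS_mix = −R(n_A ln x_A + n_B ln x_B) = −8.314 × (0.27 ln 0.0894 + 2.75 ln 0.911) = 7.56 J/K.

ΔS_mix = 7.56 J/K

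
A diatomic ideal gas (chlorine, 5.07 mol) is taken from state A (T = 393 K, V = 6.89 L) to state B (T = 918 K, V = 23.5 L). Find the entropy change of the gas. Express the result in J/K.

Entropy is a state function: ΔS = nC_V ln(T₂/T₁) + nR ln(V₂/V₁), with C_V = 5R/2 = 20.79 J mol⁻¹ K⁻¹ for a diatomic ideal gas.
ΔS = 5.07 × [20.79 × ln(918/393) + 8.314 × ln(23.5/6.89)] = 141 J/K.

ΔS = 141 J/K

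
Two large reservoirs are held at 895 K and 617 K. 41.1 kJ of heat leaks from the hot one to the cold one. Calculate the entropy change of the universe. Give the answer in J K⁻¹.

ΔS_total = 20.7 J/K

ΔS_hot = −Q/T_H = −41100/895 = -45.92 J/K and ΔS_cold = +Q/T_C = 41100/617 = 66.61 J/K.
ΔS_total = -45.92 + 66.61 = 20.7 J/K, positive as the second law requires.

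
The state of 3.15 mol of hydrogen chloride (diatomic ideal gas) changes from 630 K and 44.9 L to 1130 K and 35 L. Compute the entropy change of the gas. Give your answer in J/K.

ΔS = 31.7 J/K

Entropy is a state function: ΔS = nC_V ln(T₂/T₁) + nR ln(V₂/V₁), with C_V = 5R/2 = 20.79 J mol⁻¹ K⁻¹ for a diatomic ideal gas.
ΔS = 3.15 × [20.79 × ln(1130/630) + 8.314 × ln(35/44.9)] = 31.7 J/K.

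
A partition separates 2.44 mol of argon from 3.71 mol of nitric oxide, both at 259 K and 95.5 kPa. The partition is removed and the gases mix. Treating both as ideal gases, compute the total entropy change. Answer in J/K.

Mole fractions: x_A = 2.44/6.15 = 0.397, x_B = 0.603.
ΔS_mix = −R(n_A ln x_A + n_B ln x_B) = −8.314 × (2.44 ln 0.397 + 3.71 ln 0.603) = 34.3 J/K.

ΔS_mix = 34.3 J/K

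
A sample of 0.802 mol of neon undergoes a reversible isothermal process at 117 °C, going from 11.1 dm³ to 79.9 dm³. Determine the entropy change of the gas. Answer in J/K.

For an isothermal ideal gas ΔS_gas = nR ln(V₂/V₁) = 0.802 × 8.314 × ln(79.9/11.1) = 13.2 J/K.

ΔS_gas = 13.2 J/K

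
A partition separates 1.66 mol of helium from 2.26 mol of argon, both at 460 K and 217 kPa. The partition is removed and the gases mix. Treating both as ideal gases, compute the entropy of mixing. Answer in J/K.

Mole fractions: x_A = 1.66/3.92 = 0.423, x_B = 0.577.
ΔS_mix = −R(n_A ln x_A + n_B ln x_B) = −8.314 × (1.66 ln 0.423 + 2.26 ln 0.577) = 22.2 J/K.

ΔS_mix = 22.2 J/K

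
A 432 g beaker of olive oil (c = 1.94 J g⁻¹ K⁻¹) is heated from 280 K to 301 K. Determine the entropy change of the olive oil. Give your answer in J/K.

ΔS = 60.6 J/K

ΔS = ∫dQ_rev/T = m c ln(T₂/T₁) = 432 × 1.94 × ln(301/280) = 60.6 J/K.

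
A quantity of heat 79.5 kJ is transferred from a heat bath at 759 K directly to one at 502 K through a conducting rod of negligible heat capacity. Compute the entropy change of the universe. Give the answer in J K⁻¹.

ΔS_hot = −Q/T_H = −79500/759 = -104.74 J/K and ΔS_cold = +Q/T_C = 79500/502 = 158.37 J/K.
ΔS_total = -104.74 + 158.37 = 53.6 J/K, positive as the second law requires.

ΔS_total = 53.6 J/K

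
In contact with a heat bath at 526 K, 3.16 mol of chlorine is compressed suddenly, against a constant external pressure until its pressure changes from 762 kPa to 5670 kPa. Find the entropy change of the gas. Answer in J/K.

Entropy is a state function, so ΔS_gas depends only on the end states.
For an isothermal ideal gas ΔS_gas = nR ln(P₁/P₂) = 3.16 × 8.314 × ln(762/5670) = -52.7 J/K.

ΔS_gas = -52.7 J/K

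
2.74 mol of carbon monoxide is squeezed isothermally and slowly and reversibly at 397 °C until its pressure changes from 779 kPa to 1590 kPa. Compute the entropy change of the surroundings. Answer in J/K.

ΔS_surr = 16.3 J/K

For an isothermal ideal gas ΔS_gas = nR ln(P₁/P₂) = 2.74 × 8.314 × ln(779/1590) = -16.3 J/K.
The process is reversible, so ΔS_surr = −ΔS_gas = 16.3 J/K and ΔS_universe = 0.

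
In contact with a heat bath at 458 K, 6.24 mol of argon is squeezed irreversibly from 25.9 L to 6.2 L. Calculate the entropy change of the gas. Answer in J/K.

Entropy is a state function, so ΔS_gas depends only on the end states.
For an isothermal ideal gas ΔS_gas = nR ln(V₂/V₁) = 6.24 × 8.314 × ln(6.2/25.9) = -74.2 J/K.

ΔS_gas = -74.2 J/K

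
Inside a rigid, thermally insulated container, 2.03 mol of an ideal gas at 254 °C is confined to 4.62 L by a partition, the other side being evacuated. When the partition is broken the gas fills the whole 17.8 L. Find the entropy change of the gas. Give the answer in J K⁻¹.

ΔS_gas = 22.8 J/K

For an ideal gas in free expansion Q = 0 and W = 0, so T is unchanged.
Entropy is a state function; using a reversible isothermal path, ΔS_gas = nR ln(V₂/V₁) = 2.03 × 8.314 × ln(17.8/4.62) = 22.8 J/K.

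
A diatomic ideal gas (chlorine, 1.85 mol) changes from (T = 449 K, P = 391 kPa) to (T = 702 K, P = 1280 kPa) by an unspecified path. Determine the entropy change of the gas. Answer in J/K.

ΔS = 5.82 J/K

ΔS = nC_p ln(T₂/T₁) − nR ln(P₂/P₁), with C_p = 7R/2 = 29.1 J mol⁻¹ K⁻¹ for a diatomic ideal gas.
ΔS = 1.85 × [29.1 × ln(702/449) − 8.314 × ln(1280/391)] = 5.82 J/K.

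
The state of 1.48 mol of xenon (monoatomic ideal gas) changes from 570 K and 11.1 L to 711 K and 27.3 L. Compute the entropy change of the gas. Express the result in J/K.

Entropy is a state function: ΔS = nC_V ln(T₂/T₁) + nR ln(V₂/V₁), with C_V = 3R/2 = 12.47 J mol⁻¹ K⁻¹ for a monoatomic ideal gas.
ΔS = 1.48 × [12.47 × ln(711/570) + 8.314 × ln(27.3/11.1)] = 15.2 J/K.

ΔS = 15.2 J/K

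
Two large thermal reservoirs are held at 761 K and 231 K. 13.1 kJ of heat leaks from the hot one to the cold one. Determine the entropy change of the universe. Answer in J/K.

ΔS_hot = −Q/T_H = −13100/761 = -17.21 J/K and ΔS_cold = +Q/T_C = 13100/231 = 56.71 J/K.
ΔS_total = -17.21 + 56.71 = 39.5 J/K, positive as the second law requires.

ΔS_total = 39.5 J/K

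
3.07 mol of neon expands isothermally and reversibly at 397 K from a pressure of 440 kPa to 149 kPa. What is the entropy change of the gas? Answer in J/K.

For an isothermal ideal gas ΔS_gas = nR ln(P₁/P₂) = 3.07 × 8.314 × ln(440/149) = 27.6 J/K.

ΔS_gas = 27.6 J/K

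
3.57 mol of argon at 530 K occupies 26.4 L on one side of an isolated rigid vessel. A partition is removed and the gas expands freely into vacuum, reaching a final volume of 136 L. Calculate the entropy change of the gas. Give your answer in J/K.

No heat is exchanged and no work is done, so the ideal-gas temperature stays constant.
Entropy is a state function; using a reversible isothermal path, ΔS_gas = nR ln(V₂/V₁) = 3.57 × 8.314 × ln(136/26.4) = 48.7 J/K.

ΔS_gas = 48.7 J/K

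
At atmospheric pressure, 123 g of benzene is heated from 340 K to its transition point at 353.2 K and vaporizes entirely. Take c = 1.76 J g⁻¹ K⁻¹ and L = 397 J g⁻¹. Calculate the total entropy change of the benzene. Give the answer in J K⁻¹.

Warming step: ΔS₁ = m c ln(T_tr/T_i) = 123 × 1.76 × ln(353.2/340) = 8.2455 J/K.
Phase change: ΔS₂ = +mL/T_tr = 123 × 397 / 353.2 = 138.25 J/K.
ΔS_total = (8.2455) + (138.25) = 146 J/K.

ΔS = 146 J/K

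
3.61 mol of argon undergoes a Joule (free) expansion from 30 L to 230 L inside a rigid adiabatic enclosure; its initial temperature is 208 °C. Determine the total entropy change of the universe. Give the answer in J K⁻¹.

For an ideal gas in free expansion Q = 0 and W = 0, so T is unchanged.
Entropy is a state function; using a reversible isothermal path, ΔS_gas = nR ln(V₂/V₁) = 3.61 × 8.314 × ln(230/30) = 61.1 J/K.
The insulated surroundings exchange no heat, so ΔS_surr = 0 and ΔS_universe = ΔS_gas.

ΔS_universe = 61.1 J/K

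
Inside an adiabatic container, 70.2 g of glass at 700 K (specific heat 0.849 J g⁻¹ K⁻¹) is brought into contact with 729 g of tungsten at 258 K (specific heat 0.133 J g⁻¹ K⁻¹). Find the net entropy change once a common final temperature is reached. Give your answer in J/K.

ΔS_total = 19.1 J/K

Energy balance: T_f = (m₁c₁T₁ + m₂c₂T₂)/(m₁c₁ + m₂c₂) = 426.27 K.
ΔS₁ = m₁c₁ ln(T_f/T₁) = 59.5998 × ln(426.27/700) = -29.56 J/K.
ΔS₂ = m₂c₂ ln(T_f/T₂) = 96.957 × ln(426.27/258) = 48.68 J/K.
ΔS_total = -29.56 + 48.68 = 19.1 J/K.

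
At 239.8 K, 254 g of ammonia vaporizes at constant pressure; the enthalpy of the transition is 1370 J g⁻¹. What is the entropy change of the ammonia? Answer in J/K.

ΔS = 1450 J/K

Heat absorbed by the substance: Q = mL = 254 × 1370 = 347980 J.
At constant T, ΔS = Q_rev/T = 347980 / 239.8 = 1450 J/K.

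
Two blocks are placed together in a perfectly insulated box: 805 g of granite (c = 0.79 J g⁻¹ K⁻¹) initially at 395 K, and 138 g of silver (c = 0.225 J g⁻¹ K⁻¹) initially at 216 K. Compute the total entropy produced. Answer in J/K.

Energy balance: T_f = (m₁c₁T₁ + m₂c₂T₂)/(m₁c₁ + m₂c₂) = 386.67 K.
ΔS₁ = m₁c₁ ln(T_f/T₁) = 635.95 × ln(386.67/395) = -13.56 J/K.
ΔS₂ = m₂c₂ ln(T_f/T₂) = 31.05 × ln(386.67/216) = 18.08 J/K.
ΔS_total = -13.56 + 18.08 = 4.52 J/K.

ΔS_total = 4.52 J/K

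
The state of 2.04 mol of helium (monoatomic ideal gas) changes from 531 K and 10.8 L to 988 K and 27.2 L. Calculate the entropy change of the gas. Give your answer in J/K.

ΔS = 31.5 J/K

Entropy is a state function: ΔS = nC_V ln(T₂/T₁) + nR ln(V₂/V₁), with C_V = 3R/2 = 12.47 J mol⁻¹ K⁻¹ for a monoatomic ideal gas.
ΔS = 2.04 × [12.47 × ln(988/531) + 8.314 × ln(27.2/10.8)] = 31.5 J/K.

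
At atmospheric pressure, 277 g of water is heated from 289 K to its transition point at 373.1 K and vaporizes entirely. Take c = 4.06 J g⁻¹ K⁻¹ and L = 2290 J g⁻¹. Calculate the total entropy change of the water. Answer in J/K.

ΔS = 1990 J/K

Warming step: ΔS₁ = m c ln(T_tr/T_i) = 277 × 4.06 × ln(373.1/289) = 287.3 J/K.
Phase change: ΔS₂ = +mL/T_tr = 277 × 2290 / 373.1 = 1700 J/K.
ΔS_total = (287.3) + (1700) = 1990 J/K.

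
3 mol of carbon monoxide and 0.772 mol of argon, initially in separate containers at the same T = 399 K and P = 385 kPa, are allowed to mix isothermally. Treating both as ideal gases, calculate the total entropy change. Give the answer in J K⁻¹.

Mole fractions: x_A = 3/3.77 = 0.795, x_B = 0.205.
ΔS_mix = −R(n_A ln x_A + n_B ln x_B) = −8.314 × (3 ln 0.795 + 0.772 ln 0.205) = 15.9 J/K.

ΔS_mix = 15.9 J/K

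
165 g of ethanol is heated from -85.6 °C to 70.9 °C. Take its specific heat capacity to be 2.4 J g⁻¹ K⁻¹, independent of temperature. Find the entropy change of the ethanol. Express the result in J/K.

ΔS = 240 J/K

In kelvin: T₁ = 187.55 K, T₂ = 344.05 K. ΔS = ∫dQ_rev/T = m c ln(T₂/T₁) = 165 × 2.4 × ln(344.05/187.55) = 240 J/K.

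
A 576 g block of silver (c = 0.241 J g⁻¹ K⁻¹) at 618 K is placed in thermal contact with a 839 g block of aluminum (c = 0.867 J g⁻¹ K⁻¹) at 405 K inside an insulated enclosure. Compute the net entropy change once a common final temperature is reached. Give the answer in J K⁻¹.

ΔS_total = 11.4 J/K

Energy balance: T_f = (m₁c₁T₁ + m₂c₂T₂)/(m₁c₁ + m₂c₂) = 439.13 K.
ΔS₁ = m₁c₁ ln(T_f/T₁) = 138.816 × ln(439.13/618) = -47.43 J/K.
ΔS₂ = m₂c₂ ln(T_f/T₂) = 727.413 × ln(439.13/405) = 58.86 J/K.
ΔS_total = -47.43 + 58.86 = 11.4 J/K.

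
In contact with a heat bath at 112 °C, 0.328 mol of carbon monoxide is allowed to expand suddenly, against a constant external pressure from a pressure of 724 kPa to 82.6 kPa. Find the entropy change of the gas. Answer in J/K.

ΔS_gas = 5.92 J/K

Entropy is a state function, so ΔS_gas depends only on the end states.
For an isothermal ideal gas ΔS_gas = nR ln(P₁/P₂) = 0.328 × 8.314 × ln(724/82.6) = 5.92 J/K.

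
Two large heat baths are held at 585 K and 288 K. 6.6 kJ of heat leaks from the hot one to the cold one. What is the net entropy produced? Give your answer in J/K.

ΔS_hot = −Q/T_H = −6600/585 = -11.28 J/K and ΔS_cold = +Q/T_C = 6600/288 = 22.92 J/K.
ΔS_total = -11.28 + 22.92 = 11.6 J/K, positive as the second law requires.

ΔS_total = 11.6 J/K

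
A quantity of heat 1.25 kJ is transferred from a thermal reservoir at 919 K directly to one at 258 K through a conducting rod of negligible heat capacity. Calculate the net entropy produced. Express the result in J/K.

ΔS_hot = −Q/T_H = −1250/919 = -1.36 J/K and ΔS_cold = +Q/T_C = 1250/258 = 4.845 J/K.
ΔS_total = -1.36 + 4.845 = 3.48 J/K, positive as the second law requires.

ΔS_total = 3.48 J/K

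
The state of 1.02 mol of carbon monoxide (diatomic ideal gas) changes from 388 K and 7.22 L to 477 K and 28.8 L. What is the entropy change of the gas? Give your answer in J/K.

ΔS = 16.1 J/K

Entropy is a state function: ΔS = nC_V ln(T₂/T₁) + nR ln(V₂/V₁), with C_V = 5R/2 = 20.79 J mol⁻¹ K⁻¹ for a diatomic ideal gas.
ΔS = 1.02 × [20.79 × ln(477/388) + 8.314 × ln(28.8/7.22)] = 16.1 J/K.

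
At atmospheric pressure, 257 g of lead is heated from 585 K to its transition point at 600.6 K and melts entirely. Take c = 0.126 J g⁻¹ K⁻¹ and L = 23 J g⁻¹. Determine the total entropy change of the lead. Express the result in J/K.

ΔS = 10.7 J/K

Warming step: ΔS₁ = m c ln(T_tr/T_i) = 257 × 0.126 × ln(600.6/585) = 0.8522 J/K.
Phase change: ΔS₂ = +mL/T_tr = 257 × 23 / 600.6 = 9.842 J/K.
ΔS_total = (0.8522) + (9.842) = 10.7 J/K.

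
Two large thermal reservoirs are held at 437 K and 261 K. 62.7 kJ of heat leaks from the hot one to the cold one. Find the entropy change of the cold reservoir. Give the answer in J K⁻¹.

The cold reservoir gains heat Q, so ΔS_cold = +Q/T_C = 62700/261 = 240 J/K.

ΔS_cold = 240 J/K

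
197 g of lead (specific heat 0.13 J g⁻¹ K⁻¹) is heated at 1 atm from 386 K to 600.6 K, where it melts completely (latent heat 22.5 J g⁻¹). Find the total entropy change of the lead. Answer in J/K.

ΔS = 18.7 J/K

Warming step: ΔS₁ = m c ln(T_tr/T_i) = 197 × 0.13 × ln(600.6/386) = 11.32 J/K.
Phase change: ΔS₂ = +mL/T_tr = 197 × 22.5 / 600.6 = 7.38 J/K.
ΔS_total = (11.32) + (7.38) = 18.7 J/K.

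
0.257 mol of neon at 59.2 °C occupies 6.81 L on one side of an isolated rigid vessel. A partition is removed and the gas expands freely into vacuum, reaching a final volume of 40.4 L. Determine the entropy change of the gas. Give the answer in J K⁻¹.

For an ideal gas in free expansion Q = 0 and W = 0, so T is unchanged.
Entropy is a state function; using a reversible isothermal path, ΔS_gas = nR ln(V₂/V₁) = 0.257 × 8.314 × ln(40.4/6.81) = 3.8 J/K.

ΔS_gas = 3.8 J/K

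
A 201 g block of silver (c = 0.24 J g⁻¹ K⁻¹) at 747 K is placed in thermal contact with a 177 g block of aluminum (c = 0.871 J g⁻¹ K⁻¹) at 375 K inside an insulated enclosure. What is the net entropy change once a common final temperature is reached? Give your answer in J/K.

ΔS_total = 9.71 J/K

Energy balance: T_f = (m₁c₁T₁ + m₂c₂T₂)/(m₁c₁ + m₂c₂) = 463.66 K.
ΔS₁ = m₁c₁ ln(T_f/T₁) = 48.24 × ln(463.66/747) = -23.01 J/K.
ΔS₂ = m₂c₂ ln(T_f/T₂) = 154.167 × ln(463.66/375) = 32.72 J/K.
ΔS_total = -23.01 + 32.72 = 9.71 J/K.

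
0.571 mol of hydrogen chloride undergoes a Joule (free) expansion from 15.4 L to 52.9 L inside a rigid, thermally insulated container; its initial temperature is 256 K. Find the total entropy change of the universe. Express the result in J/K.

ΔS_universe = 5.86 J/K

No heat is exchanged and no work is done, so the ideal-gas temperature stays constant.
Entropy is a state function; using a reversible isothermal path, ΔS_gas = nR ln(V₂/V₁) = 0.571 × 8.314 × ln(52.9/15.4) = 5.86 J/K.
The insulated surroundings exchange no heat, so ΔS_surr = 0 and ΔS_universe = ΔS_gas.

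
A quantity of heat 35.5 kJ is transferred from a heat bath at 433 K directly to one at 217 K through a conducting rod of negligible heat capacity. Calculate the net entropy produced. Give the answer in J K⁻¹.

ΔS_hot = −Q/T_H = −35500/433 = -81.99 J/K and ΔS_cold = +Q/T_C = 35500/217 = 163.6 J/K.
ΔS_total = -81.99 + 163.6 = 81.6 J/K, positive as the second law requires.

ΔS_total = 81.6 J/K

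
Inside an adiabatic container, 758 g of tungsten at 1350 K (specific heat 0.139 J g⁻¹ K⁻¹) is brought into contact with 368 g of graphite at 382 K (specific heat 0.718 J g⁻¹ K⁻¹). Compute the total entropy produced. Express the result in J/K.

ΔS_total = 67.9 J/K

Energy balance: T_f = (m₁c₁T₁ + m₂c₂T₂)/(m₁c₁ + m₂c₂) = 657.96 K.
ΔS₁ = m₁c₁ ln(T_f/T₁) = 105.362 × ln(657.96/1350) = -75.726 J/K.
ΔS₂ = m₂c₂ ln(T_f/T₂) = 264.224 × ln(657.96/382) = 143.66 J/K.
ΔS_total = -75.726 + 143.66 = 67.9 J/K.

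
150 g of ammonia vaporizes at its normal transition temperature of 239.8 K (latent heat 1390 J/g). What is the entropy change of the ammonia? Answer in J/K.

Heat absorbed by the substance: Q = mL = 150 × 1390 = 208500 J.
At constant T, ΔS = Q_rev/T = 208500 / 239.8 = 869 J/K.

ΔS = 869 J/K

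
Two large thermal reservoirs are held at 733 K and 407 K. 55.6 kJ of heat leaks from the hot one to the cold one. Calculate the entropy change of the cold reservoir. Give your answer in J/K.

ΔS_cold = 137 J/K

The cold reservoir gains heat Q, so ΔS_cold = +Q/T_C = 55600/407 = 137 J/K.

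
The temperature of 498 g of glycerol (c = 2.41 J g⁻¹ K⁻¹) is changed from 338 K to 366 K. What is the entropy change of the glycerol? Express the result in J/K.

ΔS = 95.5 J/K

ΔS = ∫dQ_rev/T = m c ln(T₂/T₁) = 498 × 2.41 × ln(366/338) = 95.5 J/K.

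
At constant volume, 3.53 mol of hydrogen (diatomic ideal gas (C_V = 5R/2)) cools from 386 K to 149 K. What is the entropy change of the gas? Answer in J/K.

ΔS = -69.8 J/K

At constant volume, ΔS = nC_V ln(T₂/T₁) with C_V = 5R/2 = 20.79 J mol⁻¹ K⁻¹.
ΔS = 3.53 × 20.79 × ln(149/386) = -69.8 J/K.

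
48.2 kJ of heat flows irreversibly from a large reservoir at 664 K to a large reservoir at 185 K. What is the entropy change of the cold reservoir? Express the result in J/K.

The cold reservoir gains heat Q, so ΔS_cold = +Q/T_C = 48200/185 = 261 J/K.

ΔS_cold = 261 J/K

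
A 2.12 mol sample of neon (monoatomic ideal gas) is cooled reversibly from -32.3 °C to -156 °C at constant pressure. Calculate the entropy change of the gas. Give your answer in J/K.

ΔS = -31.8 J/K

In kelvin: T₁ = 240.85 K, T₂ = 117.15 K. At constant pressure, ΔS = nC_p ln(T₂/T₁) with C_p = 5R/2 = 20.79 J mol⁻¹ K⁻¹.
ΔS = 2.12 × 20.79 × ln(117.15/240.85) = -31.8 J/K.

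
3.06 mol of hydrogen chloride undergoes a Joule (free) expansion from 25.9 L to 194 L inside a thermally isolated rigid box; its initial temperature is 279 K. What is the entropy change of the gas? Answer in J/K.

ΔS_gas = 51.2 J/K

For an ideal gas in free expansion Q = 0 and W = 0, so T is unchanged.
Entropy is a state function; using a reversible isothermal path, ΔS_gas = nR ln(V₂/V₁) = 3.06 × 8.314 × ln(194/25.9) = 51.2 J/K.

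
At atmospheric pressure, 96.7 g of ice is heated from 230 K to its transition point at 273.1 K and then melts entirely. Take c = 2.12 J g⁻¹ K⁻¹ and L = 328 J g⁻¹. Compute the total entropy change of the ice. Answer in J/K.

ΔS = 151 J/K

Warming step: ΔS₁ = m c ln(T_tr/T_i) = 96.7 × 2.12 × ln(273.1/230) = 35.21 J/K.
Phase change: ΔS₂ = +mL/T_tr = 96.7 × 328 / 273.1 = 116.1 J/K.
ΔS_total = (35.21) + (116.1) = 151 J/K.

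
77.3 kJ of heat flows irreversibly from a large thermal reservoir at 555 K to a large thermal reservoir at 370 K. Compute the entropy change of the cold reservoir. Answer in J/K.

ΔS_cold = 209 J/K

The cold reservoir gains heat Q, so ΔS_cold = +Q/T_C = 77300/370 = 209 J/K.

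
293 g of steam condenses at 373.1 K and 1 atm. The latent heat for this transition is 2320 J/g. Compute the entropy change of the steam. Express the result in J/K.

ΔS = -1820 J/K

Heat released by the substance: Q = −mL = −293 × 2320 = −679760 J.
At constant T, ΔS = Q_rev/T = −679760 / 373.1 = -1820 J/K.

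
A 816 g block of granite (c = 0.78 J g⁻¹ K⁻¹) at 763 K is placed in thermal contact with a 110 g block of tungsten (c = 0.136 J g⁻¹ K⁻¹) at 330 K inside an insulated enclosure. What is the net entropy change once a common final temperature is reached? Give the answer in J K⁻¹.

Energy balance: T_f = (m₁c₁T₁ + m₂c₂T₂)/(m₁c₁ + m₂c₂) = 753.06 K.
ΔS₁ = m₁c₁ ln(T_f/T₁) = 636.48 × ln(753.06/763) = -8.349 J/K.
ΔS₂ = m₂c₂ ln(T_f/T₂) = 14.96 × ln(753.06/330) = 12.34 J/K.
ΔS_total = -8.349 + 12.34 = 3.99 J/K.

ΔS_total = 3.99 J/K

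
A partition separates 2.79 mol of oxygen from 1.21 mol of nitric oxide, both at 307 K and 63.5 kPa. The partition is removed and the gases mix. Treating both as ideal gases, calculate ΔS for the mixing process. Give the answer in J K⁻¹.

ΔS_mix = 20.4 J/K

Mole fractions: x_A = 2.79/4 = 0.698, x_B = 0.302.
ΔS_mix = −R(n_A ln x_A + n_B ln x_B) = −8.314 × (2.79 ln 0.698 + 1.21 ln 0.302) = 20.4 J/K.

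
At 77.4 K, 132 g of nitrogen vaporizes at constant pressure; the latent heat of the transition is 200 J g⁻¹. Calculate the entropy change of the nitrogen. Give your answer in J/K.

Heat absorbed by the substance: Q = mL = 132 × 200 = 26400 J.
At constant T, ΔS = Q_rev/T = 26400 / 77.4 = 341 J/K.

ΔS = 341 J/K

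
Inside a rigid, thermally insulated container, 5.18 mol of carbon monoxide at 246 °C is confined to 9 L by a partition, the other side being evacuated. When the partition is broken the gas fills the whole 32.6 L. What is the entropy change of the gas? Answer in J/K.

ΔS_gas = 55.4 J/K

No heat is exchanged and no work is done, so the ideal-gas temperature stays constant.
Entropy is a state function; using a reversible isothermal path, ΔS_gas = nR ln(V₂/V₁) = 5.18 × 8.314 × ln(32.6/9) = 55.4 J/K.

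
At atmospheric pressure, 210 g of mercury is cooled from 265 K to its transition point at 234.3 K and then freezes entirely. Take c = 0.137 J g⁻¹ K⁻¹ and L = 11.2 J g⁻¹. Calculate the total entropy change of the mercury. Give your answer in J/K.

Cooling step: ΔS₁ = m c ln(T_tr/T_i) = 210 × 0.137 × ln(234.3/265) = -3.542 J/K.
Phase change: ΔS₂ = −mL/T_tr = −210 × 11.2 / 234.3 = -10.04 J/K.
ΔS_total = (-3.542) + (-10.04) = -13.6 J/K.

ΔS = -13.6 J/K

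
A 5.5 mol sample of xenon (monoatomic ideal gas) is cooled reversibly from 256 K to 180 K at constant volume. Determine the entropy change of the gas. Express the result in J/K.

At constant volume, ΔS = nC_V ln(T₂/T₁) with C_V = 3R/2 = 12.47 J mol⁻¹ K⁻¹.
ΔS = 5.5 × 12.47 × ln(180/256) = -24.2 J/K.

ΔS = -24.2 J/K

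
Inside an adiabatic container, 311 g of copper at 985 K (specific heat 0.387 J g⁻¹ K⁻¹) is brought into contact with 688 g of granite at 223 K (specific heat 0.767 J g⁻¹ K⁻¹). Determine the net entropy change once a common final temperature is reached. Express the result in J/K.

ΔS_total = 140 J/K

Energy balance: T_f = (m₁c₁T₁ + m₂c₂T₂)/(m₁c₁ + m₂c₂) = 364.52 K.
ΔS₁ = m₁c₁ ln(T_f/T₁) = 120.357 × ln(364.52/985) = -119.6 J/K.
ΔS₂ = m₂c₂ ln(T_f/T₂) = 527.696 × ln(364.52/223) = 259.3 J/K.
ΔS_total = -119.6 + 259.3 = 140 J/K.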